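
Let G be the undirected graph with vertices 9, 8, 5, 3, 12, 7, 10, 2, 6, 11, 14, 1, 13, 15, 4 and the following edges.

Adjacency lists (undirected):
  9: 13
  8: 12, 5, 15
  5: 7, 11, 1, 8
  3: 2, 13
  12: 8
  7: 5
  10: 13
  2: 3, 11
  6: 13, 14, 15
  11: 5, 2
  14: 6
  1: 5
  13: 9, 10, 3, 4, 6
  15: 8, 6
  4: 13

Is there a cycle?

Yes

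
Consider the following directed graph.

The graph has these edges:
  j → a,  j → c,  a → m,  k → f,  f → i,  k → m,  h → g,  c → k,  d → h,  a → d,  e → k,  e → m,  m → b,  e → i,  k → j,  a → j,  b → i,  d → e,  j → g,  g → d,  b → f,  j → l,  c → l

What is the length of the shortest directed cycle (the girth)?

2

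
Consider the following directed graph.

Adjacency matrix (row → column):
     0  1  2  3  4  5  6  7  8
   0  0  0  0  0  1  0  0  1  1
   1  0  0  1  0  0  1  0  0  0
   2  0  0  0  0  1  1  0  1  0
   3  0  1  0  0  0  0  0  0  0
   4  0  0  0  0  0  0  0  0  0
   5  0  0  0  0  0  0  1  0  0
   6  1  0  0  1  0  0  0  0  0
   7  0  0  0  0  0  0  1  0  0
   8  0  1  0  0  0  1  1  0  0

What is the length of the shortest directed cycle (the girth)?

3

For each vertex v, BFS finds the shortest path from v back to v.
The shortest such closed walk is 0 → 8 → 6 → 0, length 3.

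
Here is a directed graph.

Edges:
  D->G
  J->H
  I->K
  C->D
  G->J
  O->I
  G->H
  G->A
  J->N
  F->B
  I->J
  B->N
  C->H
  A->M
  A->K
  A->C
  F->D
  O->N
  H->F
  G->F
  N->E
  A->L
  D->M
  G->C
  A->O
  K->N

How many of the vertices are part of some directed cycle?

9

A vertex is on a directed cycle iff it belongs to a strongly connected component of size ≥ 2 (or has a self-loop).
The vertices on cycles are {A, C, D, F, G, H, I, J, O} — 9 in total.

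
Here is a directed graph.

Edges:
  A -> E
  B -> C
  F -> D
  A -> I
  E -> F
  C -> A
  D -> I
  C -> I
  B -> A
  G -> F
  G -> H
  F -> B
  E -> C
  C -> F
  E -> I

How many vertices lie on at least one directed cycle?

A vertex is on a directed cycle iff it belongs to a strongly connected component of size ≥ 2 (or has a self-loop).
The vertices on cycles are {A, B, C, E, F} — 5 in total.

5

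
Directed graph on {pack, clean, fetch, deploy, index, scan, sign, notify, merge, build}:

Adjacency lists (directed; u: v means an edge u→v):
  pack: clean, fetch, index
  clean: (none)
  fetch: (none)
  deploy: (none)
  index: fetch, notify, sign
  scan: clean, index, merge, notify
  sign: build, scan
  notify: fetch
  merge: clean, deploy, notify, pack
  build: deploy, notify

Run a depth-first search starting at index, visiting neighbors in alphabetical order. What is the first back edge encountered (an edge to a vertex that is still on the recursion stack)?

DFS from index (visiting neighbors in alphabetical order); mark gray on enter, black on exit:
index gray
  fetch gray
  fetch black
  notify gray
    notify→fetch: fetch black — skip
  notify black
  sign gray
    build gray
      deploy gray
      deploy black
      build→notify: notify black — skip
    build black
    scan gray
      clean gray
      clean black
      scan→index: index is gray → back edge
First back edge: scan → index.

scan->index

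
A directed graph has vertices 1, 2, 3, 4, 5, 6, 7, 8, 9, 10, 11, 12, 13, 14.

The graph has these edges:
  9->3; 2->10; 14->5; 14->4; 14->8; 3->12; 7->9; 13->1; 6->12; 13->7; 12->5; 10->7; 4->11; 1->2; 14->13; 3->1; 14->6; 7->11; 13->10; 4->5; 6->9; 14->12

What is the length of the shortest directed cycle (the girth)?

6

For each vertex v, BFS finds the shortest path from v back to v.
The shortest such closed walk is 1 → 2 → 10 → 7 → 9 → 3 → 1, length 6.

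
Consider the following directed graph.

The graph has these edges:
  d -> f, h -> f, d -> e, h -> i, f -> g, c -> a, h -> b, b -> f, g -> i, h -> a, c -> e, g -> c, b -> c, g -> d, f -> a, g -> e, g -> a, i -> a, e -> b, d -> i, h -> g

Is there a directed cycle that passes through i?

i lies on a cycle iff there is a path from i back to itself.
Exploring from i, it never reaches itself; equivalently, its strongly connected component is a singleton.

No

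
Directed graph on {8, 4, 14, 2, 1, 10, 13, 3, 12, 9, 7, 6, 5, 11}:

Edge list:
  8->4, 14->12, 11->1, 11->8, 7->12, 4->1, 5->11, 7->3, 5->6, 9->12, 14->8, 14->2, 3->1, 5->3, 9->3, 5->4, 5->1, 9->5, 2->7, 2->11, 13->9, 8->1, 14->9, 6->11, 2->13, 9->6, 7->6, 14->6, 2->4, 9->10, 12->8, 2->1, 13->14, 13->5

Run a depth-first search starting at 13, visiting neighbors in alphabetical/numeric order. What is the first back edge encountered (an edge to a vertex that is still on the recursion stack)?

DFS from 13 (visiting neighbors in alphabetical/numeric order); mark gray on enter, black on exit:
13 gray
  5 gray
    1 gray
    1 black
    3 gray
      3→1: 1 black — skip
    3 black
    4 gray
      4→1: 1 black — skip
    4 black
    6 gray
      11 gray
        11→1: 1 black — skip
        8 gray
          8→1: 1 black — skip
          8→4: 4 black — skip
        8 black
      11 black
    6 black
    5→11: 11 black — skip
  5 black
  9 gray
    9→3: 3 black — skip
    9→5: 5 black — skip
    9→6: 6 black — skip
    10 gray
    10 black
    12 gray
      12→8: 8 black — skip
    12 black
  9 black
  14 gray
    2 gray
      2→1: 1 black — skip
      2→4: 4 black — skip
      7 gray
        7→3: 3 black — skip
        7→6: 6 black — skip
        7→12: 12 black — skip
      7 black
      2→11: 11 black — skip
      2→13: 13 is gray → back edge
First back edge: 2 → 13.

2->13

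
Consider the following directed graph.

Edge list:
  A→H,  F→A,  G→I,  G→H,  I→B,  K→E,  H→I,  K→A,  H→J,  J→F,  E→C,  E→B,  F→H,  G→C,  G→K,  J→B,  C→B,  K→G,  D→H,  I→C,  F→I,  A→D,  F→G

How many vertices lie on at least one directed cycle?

A vertex is on a directed cycle iff it belongs to a strongly connected component of size ≥ 2 (or has a self-loop).
The vertices on cycles are {A, D, F, G, H, J, K} — 7 in total.

7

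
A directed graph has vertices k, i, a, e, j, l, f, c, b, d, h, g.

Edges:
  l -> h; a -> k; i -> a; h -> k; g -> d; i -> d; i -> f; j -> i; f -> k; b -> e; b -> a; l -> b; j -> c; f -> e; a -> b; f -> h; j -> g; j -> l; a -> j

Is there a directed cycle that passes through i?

Yes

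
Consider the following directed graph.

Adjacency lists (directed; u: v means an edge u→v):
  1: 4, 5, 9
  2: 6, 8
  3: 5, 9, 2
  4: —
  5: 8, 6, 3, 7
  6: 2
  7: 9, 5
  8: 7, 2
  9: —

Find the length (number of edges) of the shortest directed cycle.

2

For each vertex v, BFS finds the shortest path from v back to v.
The shortest such closed walk is 5 → 3 → 5, length 2.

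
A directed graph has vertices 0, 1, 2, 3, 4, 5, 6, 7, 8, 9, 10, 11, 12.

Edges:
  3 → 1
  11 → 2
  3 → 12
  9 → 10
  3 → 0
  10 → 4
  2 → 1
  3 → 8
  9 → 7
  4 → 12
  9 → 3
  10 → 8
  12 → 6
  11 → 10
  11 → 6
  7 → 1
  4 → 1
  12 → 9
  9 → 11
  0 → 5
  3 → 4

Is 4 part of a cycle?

Yes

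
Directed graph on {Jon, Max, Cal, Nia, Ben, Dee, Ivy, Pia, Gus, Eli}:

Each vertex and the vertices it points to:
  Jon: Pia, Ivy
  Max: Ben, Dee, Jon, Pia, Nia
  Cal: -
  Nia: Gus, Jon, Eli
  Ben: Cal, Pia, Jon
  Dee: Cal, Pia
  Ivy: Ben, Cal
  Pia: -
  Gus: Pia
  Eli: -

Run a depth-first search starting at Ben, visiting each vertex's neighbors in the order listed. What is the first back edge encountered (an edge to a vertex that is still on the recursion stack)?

DFS from Ben (visiting each vertex's neighbors in the order listed); mark gray on enter, black on exit:
Ben gray
  Cal gray
  Cal black
  Pia gray
  Pia black
  Jon gray
    Jon→Pia: Pia black — skip
    Ivy gray
      Ivy→Ben: Ben is gray → back edge
First back edge: Ivy → Ben.

Ivy→Ben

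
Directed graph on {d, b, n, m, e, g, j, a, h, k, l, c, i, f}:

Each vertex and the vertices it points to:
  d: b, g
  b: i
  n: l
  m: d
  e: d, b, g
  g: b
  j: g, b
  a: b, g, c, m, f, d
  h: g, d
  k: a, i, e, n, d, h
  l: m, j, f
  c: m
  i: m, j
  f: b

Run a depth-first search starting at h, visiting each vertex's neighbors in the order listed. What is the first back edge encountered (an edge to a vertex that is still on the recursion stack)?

d→b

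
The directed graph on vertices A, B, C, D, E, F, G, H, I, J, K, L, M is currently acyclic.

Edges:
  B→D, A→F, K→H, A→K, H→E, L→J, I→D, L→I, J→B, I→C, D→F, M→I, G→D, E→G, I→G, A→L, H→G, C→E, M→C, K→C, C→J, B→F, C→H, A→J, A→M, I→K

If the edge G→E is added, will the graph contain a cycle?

Yes

Adding G→E creates a cycle iff E can already reach G.
Path from E: E → G.
So E → … → G → E is a cycle.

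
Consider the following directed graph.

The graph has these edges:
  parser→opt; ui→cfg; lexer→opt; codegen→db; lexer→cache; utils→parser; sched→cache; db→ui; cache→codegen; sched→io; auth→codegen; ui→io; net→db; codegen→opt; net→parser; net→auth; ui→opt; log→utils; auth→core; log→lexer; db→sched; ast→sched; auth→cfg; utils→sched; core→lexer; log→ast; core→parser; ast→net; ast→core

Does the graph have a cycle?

Yes

DFS with white/gray/black marking, starting from codegen:
codegen gray
  opt gray
  opt black
  db gray
    ui gray
      cfg gray
      cfg black
      ui→opt: opt black — skip
      io gray
      io black
    ui black
    sched gray
      cache gray
        cache→codegen: codegen is gray → back edge
Back edge found, so a cycle exists: codegen → db → sched → cache → codegen.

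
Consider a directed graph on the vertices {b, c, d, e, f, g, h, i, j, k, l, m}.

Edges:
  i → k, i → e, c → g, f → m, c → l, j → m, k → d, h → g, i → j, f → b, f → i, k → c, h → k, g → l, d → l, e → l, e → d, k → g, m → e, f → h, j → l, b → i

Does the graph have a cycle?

DFS with white/gray/black marking, starting from m:
m gray
  e gray
    l gray
    l black
    d gray
      d→l: l black — skip
    d black
  e black
m black
b gray
  i gray
    k gray
      c gray
        c→l: l black — skip
        g gray
          g→l: l black — skip
        g black
      c black
      k→g: g black — skip
      k→d: d black — skip
    k black
    j gray
      j→l: l black — skip
      j→m: m black — skip
    j black
    i→e: e black — skip
  i black
b black
f gray
  f→i: i black — skip
  f→b: b black — skip
  f→m: m black — skip
  h gray
    h→g: g black — skip
    h→k: k black — skip
  h black
f black
Every edge goes to a white or black vertex — no back edge, so the graph is acyclic.

No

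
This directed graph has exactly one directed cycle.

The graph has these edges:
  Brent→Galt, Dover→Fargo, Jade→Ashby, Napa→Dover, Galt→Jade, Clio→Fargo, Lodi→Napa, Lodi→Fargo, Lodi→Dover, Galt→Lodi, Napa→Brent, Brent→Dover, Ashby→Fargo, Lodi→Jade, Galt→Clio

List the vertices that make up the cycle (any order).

Galt, Lodi, Napa, Brent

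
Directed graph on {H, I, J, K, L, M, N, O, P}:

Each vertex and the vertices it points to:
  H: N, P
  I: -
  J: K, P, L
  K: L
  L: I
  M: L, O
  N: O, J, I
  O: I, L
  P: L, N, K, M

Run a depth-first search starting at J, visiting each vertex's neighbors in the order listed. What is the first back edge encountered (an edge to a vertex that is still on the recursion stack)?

DFS from J (visiting each vertex's neighbors in the order listed); mark gray on enter, black on exit:
J gray
  K gray
    L gray
      I gray
      I black
    L black
  K black
  P gray
    P→L: L black — skip
    N gray
      O gray
        O→I: I black — skip
        O→L: L black — skip
      O black
      N→J: J is gray → back edge
First back edge: N → J.

N→J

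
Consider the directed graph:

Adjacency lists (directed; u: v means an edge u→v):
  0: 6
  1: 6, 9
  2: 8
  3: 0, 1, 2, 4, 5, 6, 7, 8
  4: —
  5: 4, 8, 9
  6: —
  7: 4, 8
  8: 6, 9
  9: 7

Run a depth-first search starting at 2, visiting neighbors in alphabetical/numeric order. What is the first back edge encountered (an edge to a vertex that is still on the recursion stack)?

7->8

DFS from 2 (visiting neighbors in alphabetical/numeric order); mark gray on enter, black on exit:
2 gray
  8 gray
    6 gray
    6 black
    9 gray
      7 gray
        4 gray
        4 black
        7→8: 8 is gray → back edge
First back edge: 7 → 8.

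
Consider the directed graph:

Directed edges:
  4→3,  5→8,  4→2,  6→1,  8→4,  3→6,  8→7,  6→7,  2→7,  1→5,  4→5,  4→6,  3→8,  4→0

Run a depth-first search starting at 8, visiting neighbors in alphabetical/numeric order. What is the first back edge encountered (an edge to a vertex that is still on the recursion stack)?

5->8

DFS from 8 (visiting neighbors in alphabetical/numeric order); mark gray on enter, black on exit:
8 gray
  4 gray
    0 gray
    0 black
    2 gray
      7 gray
      7 black
    2 black
    3 gray
      6 gray
        1 gray
          5 gray
            5→8: 8 is gray → back edge
First back edge: 5 → 8.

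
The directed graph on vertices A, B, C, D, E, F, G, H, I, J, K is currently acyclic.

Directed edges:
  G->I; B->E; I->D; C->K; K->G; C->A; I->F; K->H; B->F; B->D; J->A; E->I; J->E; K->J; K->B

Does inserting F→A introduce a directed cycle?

Adding F→A creates a cycle iff A can already reach F.
Explore from A: no path reaches F. The graph stays acyclic.

No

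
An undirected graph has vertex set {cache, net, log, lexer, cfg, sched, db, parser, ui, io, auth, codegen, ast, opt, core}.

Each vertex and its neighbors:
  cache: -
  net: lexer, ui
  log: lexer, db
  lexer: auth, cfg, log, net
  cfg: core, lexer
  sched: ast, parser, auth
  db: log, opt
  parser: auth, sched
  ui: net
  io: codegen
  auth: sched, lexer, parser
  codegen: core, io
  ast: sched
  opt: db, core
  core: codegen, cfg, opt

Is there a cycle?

Yes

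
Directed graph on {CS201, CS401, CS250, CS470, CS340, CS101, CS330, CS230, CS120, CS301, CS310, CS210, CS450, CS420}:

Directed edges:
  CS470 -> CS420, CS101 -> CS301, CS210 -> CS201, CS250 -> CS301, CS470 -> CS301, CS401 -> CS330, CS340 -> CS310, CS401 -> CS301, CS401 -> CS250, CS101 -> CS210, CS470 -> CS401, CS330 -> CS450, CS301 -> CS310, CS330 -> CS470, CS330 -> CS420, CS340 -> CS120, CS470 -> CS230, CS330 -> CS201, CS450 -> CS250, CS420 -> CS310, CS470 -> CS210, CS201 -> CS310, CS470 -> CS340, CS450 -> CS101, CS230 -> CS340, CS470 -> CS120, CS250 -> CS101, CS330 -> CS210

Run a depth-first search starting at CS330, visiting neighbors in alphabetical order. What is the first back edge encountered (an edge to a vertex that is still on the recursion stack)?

DFS from CS330 (visiting neighbors in alphabetical order); mark gray on enter, black on exit:
CS330 gray
  CS201 gray
    CS310 gray
    CS310 black
  CS201 black
  CS210 gray
    CS210→CS201: CS201 black — skip
  CS210 black
  CS420 gray
    CS420→CS310: CS310 black — skip
  CS420 black
  CS450 gray
    CS101 gray
      CS101→CS210: CS210 black — skip
      CS301 gray
        CS301→CS310: CS310 black — skip
      CS301 black
    CS101 black
    CS250 gray
      CS250→CS101: CS101 black — skip
      CS250→CS301: CS301 black — skip
    CS250 black
  CS450 black
  CS470 gray
    CS120 gray
    CS120 black
    CS470→CS210: CS210 black — skip
    CS230 gray
      CS340 gray
        CS340→CS120: CS120 black — skip
        CS340→CS310: CS310 black — skip
      CS340 black
    CS230 black
    CS470→CS301: CS301 black — skip
    CS470→CS340: CS340 black — skip
    CS401 gray
      CS401→CS250: CS250 black — skip
      CS401→CS301: CS301 black — skip
      CS401→CS330: CS330 is gray → back edge
First back edge: CS401 → CS330.

CS401->CS330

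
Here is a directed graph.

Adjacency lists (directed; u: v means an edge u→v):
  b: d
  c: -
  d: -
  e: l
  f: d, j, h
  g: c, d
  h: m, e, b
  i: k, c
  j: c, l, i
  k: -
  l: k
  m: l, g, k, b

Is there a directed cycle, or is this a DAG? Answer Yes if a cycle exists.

DFS with white/gray/black marking, starting from b:
b gray
  d gray
  d black
b black
c gray
c black
e gray
  l gray
    k gray
    k black
  l black
e black
f gray
  f→d: d black — skip
  j gray
    j→c: c black — skip
    j→l: l black — skip
    i gray
      i→k: k black — skip
      i→c: c black — skip
    i black
  j black
  h gray
    m gray
      m→l: l black — skip
      g gray
        g→c: c black — skip
        g→d: d black — skip
      g black
      m→k: k black — skip
      m→b: b black — skip
    m black
    h→e: e black — skip
    h→b: b black — skip
  h black
f black
Every edge goes to a white or black vertex — no back edge, so the graph is acyclic.

No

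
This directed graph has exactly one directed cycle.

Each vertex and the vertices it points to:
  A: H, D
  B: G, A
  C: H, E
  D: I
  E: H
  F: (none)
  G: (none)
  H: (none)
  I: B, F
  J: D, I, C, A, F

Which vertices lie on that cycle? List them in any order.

DFS with gray/black marking from I:
I gray
  B gray
    G gray
    G black
    A gray
      H gray
      H black
      D gray
        D→I: I is gray → back edge
Back edge closes the cycle I → B → A → D → I; its vertices are {A, B, D, I}.

A, B, D, I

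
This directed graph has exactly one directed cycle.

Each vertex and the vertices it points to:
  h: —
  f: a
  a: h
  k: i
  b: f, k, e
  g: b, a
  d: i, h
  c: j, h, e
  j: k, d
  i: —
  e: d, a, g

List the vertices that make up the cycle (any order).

DFS with gray/black marking from e:
e gray
  d gray
    i gray
    i black
    h gray
    h black
  d black
  a gray
    a→h: h black — skip
  a black
  g gray
    b gray
      f gray
        f→a: a black — skip
      f black
      k gray
        k→i: i black — skip
      k black
      b→e: e is gray → back edge
Back edge closes the cycle e → g → b → e; its vertices are {b, e, g}.

b, e, g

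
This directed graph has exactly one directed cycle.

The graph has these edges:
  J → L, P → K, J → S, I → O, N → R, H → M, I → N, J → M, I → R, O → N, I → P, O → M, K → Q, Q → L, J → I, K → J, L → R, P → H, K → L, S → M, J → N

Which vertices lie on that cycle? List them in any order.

I, J, K, P

DFS with gray/black marking from I:
I gray
  P gray
    K gray
      L gray
        R gray
        R black
      L black
      Q gray
        Q→L: L black — skip
      Q black
      J gray
        S gray
          M gray
          M black
        S black
        N gray
          N→R: R black — skip
        N black
        J→M: M black — skip
        J→I: I is gray → back edge
Back edge closes the cycle I → P → K → J → I; its vertices are {I, J, K, P}.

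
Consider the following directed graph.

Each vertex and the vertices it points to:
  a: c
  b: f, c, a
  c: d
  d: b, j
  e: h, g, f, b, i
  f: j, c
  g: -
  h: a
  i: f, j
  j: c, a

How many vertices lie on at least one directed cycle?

6

A vertex is on a directed cycle iff it belongs to a strongly connected component of size ≥ 2 (or has a self-loop).
The vertices on cycles are {a, b, c, d, f, j} — 6 in total.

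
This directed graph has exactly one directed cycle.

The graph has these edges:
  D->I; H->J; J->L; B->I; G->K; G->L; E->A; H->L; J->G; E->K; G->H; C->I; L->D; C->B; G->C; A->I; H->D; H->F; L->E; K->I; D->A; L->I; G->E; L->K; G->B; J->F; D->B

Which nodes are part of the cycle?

G, H, J

DFS with gray/black marking from J:
J gray
  F gray
  F black
  L gray
    D gray
      B gray
        I gray
        I black
      B black
      A gray
        A→I: I black — skip
      A black
      D→I: I black — skip
    D black
    L→I: I black — skip
    E gray
      E→A: A black — skip
      K gray
        K→I: I black — skip
      K black
    E black
    L→K: K black — skip
  L black
  G gray
    H gray
      H→D: D black — skip
      H→F: F black — skip
      H→L: L black — skip
      H→J: J is gray → back edge
Back edge closes the cycle J → G → H → J; its vertices are {G, H, J}.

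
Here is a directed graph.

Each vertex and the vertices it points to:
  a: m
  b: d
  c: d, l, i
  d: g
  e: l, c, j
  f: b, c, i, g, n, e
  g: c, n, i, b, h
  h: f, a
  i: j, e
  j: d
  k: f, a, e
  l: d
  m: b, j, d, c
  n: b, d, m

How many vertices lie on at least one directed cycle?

13

A vertex is on a directed cycle iff it belongs to a strongly connected component of size ≥ 2 (or has a self-loop).
The vertices on cycles are {a, b, c, d, e, f, g, h, i, j, l, m, n} — 13 in total.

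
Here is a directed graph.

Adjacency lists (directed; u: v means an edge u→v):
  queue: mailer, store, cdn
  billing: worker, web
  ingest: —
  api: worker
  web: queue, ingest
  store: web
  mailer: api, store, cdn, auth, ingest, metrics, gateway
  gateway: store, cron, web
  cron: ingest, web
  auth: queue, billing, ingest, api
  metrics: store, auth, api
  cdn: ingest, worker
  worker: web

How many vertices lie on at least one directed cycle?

A vertex is on a directed cycle iff it belongs to a strongly connected component of size ≥ 2 (or has a self-loop).
The vertices on cycles are {api, cdn, web, auth, cron, queue, store, mailer, worker, billing, gateway, metrics} — 12 in total.

12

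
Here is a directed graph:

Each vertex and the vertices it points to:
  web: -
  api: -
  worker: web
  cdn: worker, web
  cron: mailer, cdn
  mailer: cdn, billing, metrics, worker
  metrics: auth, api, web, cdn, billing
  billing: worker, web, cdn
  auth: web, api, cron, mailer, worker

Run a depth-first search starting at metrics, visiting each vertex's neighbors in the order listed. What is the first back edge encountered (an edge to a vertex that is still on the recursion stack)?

DFS from metrics (visiting each vertex's neighbors in the order listed); mark gray on enter, black on exit:
metrics gray
  auth gray
    web gray
    web black
    api gray
    api black
    cron gray
      mailer gray
        cdn gray
          worker gray
            worker→web: web black — skip
          worker black
          cdn→web: web black — skip
        cdn black
        billing gray
          billing→worker: worker black — skip
          billing→web: web black — skip
          billing→cdn: cdn black — skip
        billing black
        mailer→metrics: metrics is gray → back edge
First back edge: mailer → metrics.

mailer→metrics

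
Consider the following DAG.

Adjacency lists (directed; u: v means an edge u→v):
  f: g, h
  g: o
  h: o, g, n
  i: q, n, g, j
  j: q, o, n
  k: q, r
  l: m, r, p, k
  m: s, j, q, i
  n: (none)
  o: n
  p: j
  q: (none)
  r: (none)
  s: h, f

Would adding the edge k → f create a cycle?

Adding k→f creates a cycle iff f can already reach k.
Explore from f: no path reaches k. The graph stays acyclic.

No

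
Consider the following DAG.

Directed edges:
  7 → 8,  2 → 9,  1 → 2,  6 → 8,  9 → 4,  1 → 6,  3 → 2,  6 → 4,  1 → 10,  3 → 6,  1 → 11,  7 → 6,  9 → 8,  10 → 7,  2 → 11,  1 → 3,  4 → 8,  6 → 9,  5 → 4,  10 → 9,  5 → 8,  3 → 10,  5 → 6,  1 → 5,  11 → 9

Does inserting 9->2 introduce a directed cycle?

Yes

Adding 9→2 creates a cycle iff 2 can already reach 9.
Path from 2: 2 → 9.
So 2 → … → 9 → 2 is a cycle.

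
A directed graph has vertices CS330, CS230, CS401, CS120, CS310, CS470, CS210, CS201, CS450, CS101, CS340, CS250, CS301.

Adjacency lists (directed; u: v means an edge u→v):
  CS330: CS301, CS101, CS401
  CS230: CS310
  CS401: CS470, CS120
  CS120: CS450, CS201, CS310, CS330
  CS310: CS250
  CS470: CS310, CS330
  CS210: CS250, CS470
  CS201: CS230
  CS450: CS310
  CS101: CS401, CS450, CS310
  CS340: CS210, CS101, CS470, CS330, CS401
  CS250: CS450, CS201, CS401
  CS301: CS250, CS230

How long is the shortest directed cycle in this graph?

3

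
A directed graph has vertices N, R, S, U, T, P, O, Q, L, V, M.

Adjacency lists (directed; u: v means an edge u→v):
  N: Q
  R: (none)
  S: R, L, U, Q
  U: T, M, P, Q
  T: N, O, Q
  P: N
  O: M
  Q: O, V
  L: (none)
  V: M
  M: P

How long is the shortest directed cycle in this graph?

For each vertex v, BFS finds the shortest path from v back to v.
The shortest such closed walk is Q → O → M → P → N → Q, length 5.

5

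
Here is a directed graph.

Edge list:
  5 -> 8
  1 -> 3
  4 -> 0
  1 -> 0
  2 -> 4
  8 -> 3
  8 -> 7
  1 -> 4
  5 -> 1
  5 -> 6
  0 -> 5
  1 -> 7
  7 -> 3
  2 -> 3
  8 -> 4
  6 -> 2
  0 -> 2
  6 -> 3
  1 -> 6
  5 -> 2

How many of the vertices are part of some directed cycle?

7

A vertex is on a directed cycle iff it belongs to a strongly connected component of size ≥ 2 (or has a self-loop).
The vertices on cycles are {0, 1, 2, 4, 5, 6, 8} — 7 in total.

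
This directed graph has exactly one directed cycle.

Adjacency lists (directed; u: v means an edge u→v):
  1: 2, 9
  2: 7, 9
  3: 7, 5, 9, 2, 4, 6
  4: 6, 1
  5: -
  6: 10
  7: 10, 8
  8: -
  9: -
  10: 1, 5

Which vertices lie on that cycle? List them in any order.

1, 2, 7, 10

DFS with gray/black marking from 7:
7 gray
  10 gray
    1 gray
      2 gray
        2→7: 7 is gray → back edge
Back edge closes the cycle 7 → 10 → 1 → 2 → 7; its vertices are {1, 2, 7, 10}.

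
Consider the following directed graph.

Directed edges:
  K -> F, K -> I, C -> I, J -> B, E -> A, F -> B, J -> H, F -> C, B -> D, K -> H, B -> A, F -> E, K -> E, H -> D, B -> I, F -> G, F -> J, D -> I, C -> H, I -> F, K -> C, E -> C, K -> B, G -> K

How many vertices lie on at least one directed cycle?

10

A vertex is on a directed cycle iff it belongs to a strongly connected component of size ≥ 2 (or has a self-loop).
The vertices on cycles are {B, C, D, E, F, G, H, I, J, K} — 10 in total.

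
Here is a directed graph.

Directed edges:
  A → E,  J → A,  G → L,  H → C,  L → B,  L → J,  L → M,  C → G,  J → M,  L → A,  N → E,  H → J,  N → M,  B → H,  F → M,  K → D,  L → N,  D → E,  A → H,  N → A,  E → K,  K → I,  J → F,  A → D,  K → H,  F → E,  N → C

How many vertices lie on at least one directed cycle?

A vertex is on a directed cycle iff it belongs to a strongly connected component of size ≥ 2 (or has a self-loop).
The vertices on cycles are {A, B, C, D, E, F, G, H, J, K, L, N} — 12 in total.

12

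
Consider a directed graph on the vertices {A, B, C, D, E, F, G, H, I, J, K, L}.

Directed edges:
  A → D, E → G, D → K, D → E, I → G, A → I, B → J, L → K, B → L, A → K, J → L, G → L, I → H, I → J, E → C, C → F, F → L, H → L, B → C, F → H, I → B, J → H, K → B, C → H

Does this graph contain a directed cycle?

Yes

DFS with white/gray/black marking, starting from D:
D gray
  K gray
    B gray
      J gray
        H gray
          L gray
            L→K: K is gray → back edge
Back edge found, so a cycle exists: K → B → J → H → L → K.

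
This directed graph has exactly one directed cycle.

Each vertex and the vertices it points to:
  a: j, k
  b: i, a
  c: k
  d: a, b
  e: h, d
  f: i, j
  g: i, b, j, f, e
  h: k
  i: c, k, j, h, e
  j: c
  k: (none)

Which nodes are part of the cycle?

DFS with gray/black marking from e:
e gray
  h gray
    k gray
    k black
  h black
  d gray
    a gray
      j gray
        c gray
          c→k: k black — skip
        c black
      j black
      a→k: k black — skip
    a black
    b gray
      i gray
        i→c: c black — skip
        i→k: k black — skip
        i→j: j black — skip
        i→h: h black — skip
        i→e: e is gray → back edge
Back edge closes the cycle e → d → b → i → e; its vertices are {b, d, e, i}.

b, d, e, i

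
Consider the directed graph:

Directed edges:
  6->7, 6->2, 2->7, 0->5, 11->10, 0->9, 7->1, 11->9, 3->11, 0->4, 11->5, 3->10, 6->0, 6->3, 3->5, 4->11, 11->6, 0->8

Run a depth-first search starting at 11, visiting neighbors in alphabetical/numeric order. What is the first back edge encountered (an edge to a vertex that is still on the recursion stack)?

4→11

DFS from 11 (visiting neighbors in alphabetical/numeric order); mark gray on enter, black on exit:
11 gray
  5 gray
  5 black
  6 gray
    0 gray
      4 gray
        4→11: 11 is gray → back edge
First back edge: 4 → 11.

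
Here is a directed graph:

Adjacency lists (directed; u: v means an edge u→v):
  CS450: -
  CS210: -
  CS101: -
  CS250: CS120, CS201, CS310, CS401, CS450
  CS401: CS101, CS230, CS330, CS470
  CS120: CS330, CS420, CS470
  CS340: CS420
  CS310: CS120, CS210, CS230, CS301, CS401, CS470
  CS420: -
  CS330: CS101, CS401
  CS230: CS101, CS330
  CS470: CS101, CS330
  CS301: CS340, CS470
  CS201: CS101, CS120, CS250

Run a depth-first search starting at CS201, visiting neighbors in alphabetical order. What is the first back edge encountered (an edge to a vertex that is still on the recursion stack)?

DFS from CS201 (visiting neighbors in alphabetical order); mark gray on enter, black on exit:
CS201 gray
  CS101 gray
  CS101 black
  CS120 gray
    CS330 gray
      CS330→CS101: CS101 black — skip
      CS401 gray
        CS401→CS101: CS101 black — skip
        CS230 gray
          CS230→CS101: CS101 black — skip
          CS230→CS330: CS330 is gray → back edge
First back edge: CS230 → CS330.

CS230→CS330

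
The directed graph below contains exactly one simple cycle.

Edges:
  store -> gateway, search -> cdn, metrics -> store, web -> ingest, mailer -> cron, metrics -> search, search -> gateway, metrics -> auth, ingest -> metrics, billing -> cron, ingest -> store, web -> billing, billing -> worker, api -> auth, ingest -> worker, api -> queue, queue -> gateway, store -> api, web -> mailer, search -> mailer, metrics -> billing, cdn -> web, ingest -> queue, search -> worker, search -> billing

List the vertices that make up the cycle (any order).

DFS with gray/black marking from cdn:
cdn gray
  web gray
    mailer gray
      cron gray
      cron black
    mailer black
    billing gray
      billing→cron: cron black — skip
      worker gray
      worker black
    billing black
    ingest gray
      queue gray
        gateway gray
        gateway black
      queue black
      metrics gray
        store gray
          store→gateway: gateway black — skip
          api gray
            api→queue: queue black — skip
            auth gray
            auth black
          api black
        store black
        metrics→billing: billing black — skip
        search gray
          search→worker: worker black — skip
          search→billing: billing black — skip
          search→cdn: cdn is gray → back edge
Back edge closes the cycle cdn → web → ingest → metrics → search → cdn; its vertices are {cdn, web, ingest, search, metrics}.

cdn, web, ingest, search, metrics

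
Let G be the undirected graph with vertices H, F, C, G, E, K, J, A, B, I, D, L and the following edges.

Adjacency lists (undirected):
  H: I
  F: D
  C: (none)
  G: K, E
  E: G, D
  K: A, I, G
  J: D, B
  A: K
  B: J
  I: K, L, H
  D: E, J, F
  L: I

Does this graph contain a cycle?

No

DFS, tracking each vertex's parent; an edge to a visited non-parent vertex closes a cycle.
Start from C:
visit C (parent –)
visit H (parent –)
  visit I (parent H)
    visit K (parent I)
      visit A (parent K)
        A–K: parent, skip
      K–I: parent, skip
      visit G (parent K)
        G–K: parent, skip
        visit E (parent G)
          E–G: parent, skip
          visit D (parent E)
            D–E: parent, skip
            visit J (parent D)
              J–D: parent, skip
              visit B (parent J)
                B–J: parent, skip
            visit F (parent D)
              F–D: parent, skip
    visit L (parent I)
      L–I: parent, skip
    I–H: parent, skip
No non-parent visited neighbor found — the graph is a forest.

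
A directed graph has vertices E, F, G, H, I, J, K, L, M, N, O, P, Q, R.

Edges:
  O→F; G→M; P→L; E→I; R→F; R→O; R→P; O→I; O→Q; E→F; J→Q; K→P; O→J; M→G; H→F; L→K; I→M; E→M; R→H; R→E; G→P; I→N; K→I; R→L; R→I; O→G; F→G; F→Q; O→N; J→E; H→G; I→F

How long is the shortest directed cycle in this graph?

For each vertex v, BFS finds the shortest path from v back to v.
The shortest such closed walk is M → G → M, length 2.

2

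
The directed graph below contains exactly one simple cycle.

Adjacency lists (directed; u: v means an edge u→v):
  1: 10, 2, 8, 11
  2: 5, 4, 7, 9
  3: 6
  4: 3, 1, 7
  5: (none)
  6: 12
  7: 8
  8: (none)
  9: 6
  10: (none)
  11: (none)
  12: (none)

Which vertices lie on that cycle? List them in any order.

1, 2, 4

DFS with gray/black marking from 4:
4 gray
  3 gray
    6 gray
      12 gray
      12 black
    6 black
  3 black
  1 gray
    10 gray
    10 black
    2 gray
      5 gray
      5 black
      2→4: 4 is gray → back edge
Back edge closes the cycle 4 → 1 → 2 → 4; its vertices are {1, 2, 4}.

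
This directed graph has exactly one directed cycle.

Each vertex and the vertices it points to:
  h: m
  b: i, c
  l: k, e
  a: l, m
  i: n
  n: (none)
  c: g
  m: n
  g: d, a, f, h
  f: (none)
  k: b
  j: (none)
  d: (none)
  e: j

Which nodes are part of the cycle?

DFS with gray/black marking from g:
g gray
  d gray
  d black
  a gray
    l gray
      k gray
        b gray
          i gray
            n gray
            n black
          i black
          c gray
            c→g: g is gray → back edge
Back edge closes the cycle g → a → l → k → b → c → g; its vertices are {a, b, c, g, k, l}.

a, b, c, g, k, l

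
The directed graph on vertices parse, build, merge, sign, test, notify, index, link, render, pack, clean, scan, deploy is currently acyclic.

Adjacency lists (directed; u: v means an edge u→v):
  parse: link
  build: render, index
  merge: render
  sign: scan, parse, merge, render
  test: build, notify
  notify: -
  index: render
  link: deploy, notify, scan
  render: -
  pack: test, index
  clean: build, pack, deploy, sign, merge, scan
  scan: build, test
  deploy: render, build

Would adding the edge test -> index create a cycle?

No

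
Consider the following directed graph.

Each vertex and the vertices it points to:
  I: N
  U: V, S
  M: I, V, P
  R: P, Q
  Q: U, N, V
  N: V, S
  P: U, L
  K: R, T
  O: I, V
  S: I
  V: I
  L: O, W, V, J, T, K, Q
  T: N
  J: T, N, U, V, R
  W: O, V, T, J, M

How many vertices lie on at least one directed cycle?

11

A vertex is on a directed cycle iff it belongs to a strongly connected component of size ≥ 2 (or has a self-loop).
The vertices on cycles are {I, J, K, L, M, N, P, R, S, V, W} — 11 in total.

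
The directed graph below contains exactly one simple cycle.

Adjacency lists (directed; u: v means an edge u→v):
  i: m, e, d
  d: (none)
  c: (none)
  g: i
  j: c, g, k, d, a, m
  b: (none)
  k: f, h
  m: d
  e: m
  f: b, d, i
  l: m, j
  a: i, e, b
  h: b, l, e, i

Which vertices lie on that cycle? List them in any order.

h, j, k, l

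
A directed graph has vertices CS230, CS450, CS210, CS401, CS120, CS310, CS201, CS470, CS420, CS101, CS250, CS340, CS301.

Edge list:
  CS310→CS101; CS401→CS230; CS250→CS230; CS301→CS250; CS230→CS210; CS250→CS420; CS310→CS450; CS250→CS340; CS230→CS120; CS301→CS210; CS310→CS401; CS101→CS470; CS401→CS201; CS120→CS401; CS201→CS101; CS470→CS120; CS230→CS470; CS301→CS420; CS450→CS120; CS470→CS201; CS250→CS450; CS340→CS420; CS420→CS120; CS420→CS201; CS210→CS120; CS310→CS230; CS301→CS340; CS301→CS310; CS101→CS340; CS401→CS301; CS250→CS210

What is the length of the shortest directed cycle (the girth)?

For each vertex v, BFS finds the shortest path from v back to v.
The shortest such closed walk is CS301 → CS310 → CS401 → CS301, length 3.

3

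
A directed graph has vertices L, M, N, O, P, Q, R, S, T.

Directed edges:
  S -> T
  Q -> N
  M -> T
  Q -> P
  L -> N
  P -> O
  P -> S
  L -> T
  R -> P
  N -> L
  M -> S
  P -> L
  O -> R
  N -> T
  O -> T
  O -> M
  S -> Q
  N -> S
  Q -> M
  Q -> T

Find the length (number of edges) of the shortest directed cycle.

For each vertex v, BFS finds the shortest path from v back to v.
The shortest such closed walk is N → L → N, length 2.

2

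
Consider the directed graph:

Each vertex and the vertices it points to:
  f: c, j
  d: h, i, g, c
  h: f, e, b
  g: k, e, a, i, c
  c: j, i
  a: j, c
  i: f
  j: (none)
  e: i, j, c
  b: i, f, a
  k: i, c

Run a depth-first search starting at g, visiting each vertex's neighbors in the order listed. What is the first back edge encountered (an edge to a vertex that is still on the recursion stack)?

DFS from g (visiting each vertex's neighbors in the order listed); mark gray on enter, black on exit:
g gray
  k gray
    i gray
      f gray
        c gray
          j gray
          j black
          c→i: i is gray → back edge
First back edge: c → i.

c→i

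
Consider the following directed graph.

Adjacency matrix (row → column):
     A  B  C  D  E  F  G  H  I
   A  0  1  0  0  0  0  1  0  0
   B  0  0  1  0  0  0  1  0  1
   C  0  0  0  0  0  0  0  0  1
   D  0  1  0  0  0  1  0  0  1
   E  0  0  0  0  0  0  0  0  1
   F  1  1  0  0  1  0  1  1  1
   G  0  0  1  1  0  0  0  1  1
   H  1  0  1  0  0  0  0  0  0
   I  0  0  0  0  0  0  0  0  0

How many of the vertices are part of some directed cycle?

6

A vertex is on a directed cycle iff it belongs to a strongly connected component of size ≥ 2 (or has a self-loop).
The vertices on cycles are {A, B, D, F, G, H} — 6 in total.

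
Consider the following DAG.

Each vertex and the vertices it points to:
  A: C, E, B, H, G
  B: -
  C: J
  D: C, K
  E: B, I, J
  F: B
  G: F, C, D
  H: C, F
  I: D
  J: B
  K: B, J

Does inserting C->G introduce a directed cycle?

Adding C→G creates a cycle iff G can already reach C.
Path from G: G → C.
So G → … → C → G is a cycle.

Yes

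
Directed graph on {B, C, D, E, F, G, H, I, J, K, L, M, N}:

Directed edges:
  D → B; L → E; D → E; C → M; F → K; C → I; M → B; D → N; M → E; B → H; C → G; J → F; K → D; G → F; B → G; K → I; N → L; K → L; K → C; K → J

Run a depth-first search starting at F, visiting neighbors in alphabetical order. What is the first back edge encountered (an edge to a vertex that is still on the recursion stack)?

G->F

DFS from F (visiting neighbors in alphabetical order); mark gray on enter, black on exit:
F gray
  K gray
    C gray
      G gray
        G→F: F is gray → back edge
First back edge: G → F.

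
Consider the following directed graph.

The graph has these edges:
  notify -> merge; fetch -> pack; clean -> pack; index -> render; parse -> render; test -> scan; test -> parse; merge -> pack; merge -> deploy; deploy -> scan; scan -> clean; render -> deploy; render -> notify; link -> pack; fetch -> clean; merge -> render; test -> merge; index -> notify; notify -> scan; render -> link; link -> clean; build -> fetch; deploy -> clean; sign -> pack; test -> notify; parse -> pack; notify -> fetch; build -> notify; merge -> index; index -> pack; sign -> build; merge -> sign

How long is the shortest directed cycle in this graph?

3

For each vertex v, BFS finds the shortest path from v back to v.
The shortest such closed walk is merge → render → notify → merge, length 3.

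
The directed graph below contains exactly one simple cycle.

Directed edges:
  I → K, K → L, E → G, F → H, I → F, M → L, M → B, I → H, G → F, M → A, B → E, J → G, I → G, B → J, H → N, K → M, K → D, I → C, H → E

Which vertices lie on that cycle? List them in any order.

DFS with gray/black marking from H:
H gray
  N gray
  N black
  E gray
    G gray
      F gray
        F→H: H is gray → back edge
Back edge closes the cycle H → E → G → F → H; its vertices are {E, F, G, H}.

E, F, G, H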